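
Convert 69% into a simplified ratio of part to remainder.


Part = 69%, Remainder = 31%
Ratio = 69:31
GCD(69, 31) = 1
Simplify: 69:31 = 69:31

69:31


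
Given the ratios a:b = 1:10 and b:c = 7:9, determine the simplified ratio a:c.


Given a:b = 1:10 and b:c = 7:9
Make b consistent. Multiply first ratio by 7: a:b = 7:70
Multiply second ratio by 10: b:c = 70:90
Now b = 70 in both, so a:b:c = 7:70:90
Therefore a:c = 7:90
Simplify by GCD: a:c = 7:90

7:90


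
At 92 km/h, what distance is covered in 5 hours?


Using distance = speed * time
Speed = 92 km/h
Time = 5 hours
Distance = 92 * 5
= 460 km

460


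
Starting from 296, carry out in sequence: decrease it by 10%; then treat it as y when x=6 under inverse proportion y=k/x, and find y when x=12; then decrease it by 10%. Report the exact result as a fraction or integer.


Start with 296.
Step 1: Decrease by 10%: 296 * 90/100 = 1332/5
Step 2: Inverse prop: k = (1332/5)*6; new y = k/12 = 1332/5*6/12 = 666/5
Step 3: Decrease by 10%: 666/5 * 90/100 = 2997/25
Final result = 2997/25

2997/25


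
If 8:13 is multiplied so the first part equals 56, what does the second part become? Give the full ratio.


Original ratio: 8:13
First term target: 56
Scale factor = 56 / 8 = 7
Multiply second term: 13 * 7 = 91
Equivalent ratio = 56:91

56:91


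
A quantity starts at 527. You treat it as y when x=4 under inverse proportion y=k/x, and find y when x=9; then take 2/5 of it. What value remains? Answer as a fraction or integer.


Start with 527.
Step 1: Inverse prop: k = (527)*4; new y = k/9 = 527*4/9 = 2108/9
Step 2: Take 2/5: 2108/9 * 2/5 = 4216/45
Final result = 4216/45

4216/45


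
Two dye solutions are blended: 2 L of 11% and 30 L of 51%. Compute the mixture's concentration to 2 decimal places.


Solute in mixture 1 = 11% of 2 L = 2*11/100 = 11/50 L
Solute in mixture 2 = 51% of 30 L = 30*51/100 = 153/10 L
Total solute = 11/50 + 153/10 = 388/25 L
Total volume = 2 + 30 = 32 L
Final concentration = 388/25/32 * 100 = 48.50%

48.50


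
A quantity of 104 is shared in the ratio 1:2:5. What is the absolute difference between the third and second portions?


Total parts = 1 + 2 + 5 = 8
Value per part = 104 / 8 = 13
Shares: 1*13=13, 2*13=26, 5*13=65
Third share = 65, second share = 26
Difference = |65 - 26| = 39

39


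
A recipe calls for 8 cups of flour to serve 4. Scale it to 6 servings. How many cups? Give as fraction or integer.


Original: 8 cups for 4 servings
Target servings = 6
Scaling factor = 6/4
New amount = 8 * 6/4
= 48/4
= 12 cups

12


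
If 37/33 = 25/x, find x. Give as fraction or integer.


Setting up: 37/33 = 25/x
Cross multiply: 37 * x = 33 * 25
37x = 825
x = 825/37
x = 825/37

825/37


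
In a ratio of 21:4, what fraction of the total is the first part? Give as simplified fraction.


Total parts = 21 + 4 = 25
First part fraction = 21/25
Simplify: 21/25 = 21/25

21/25


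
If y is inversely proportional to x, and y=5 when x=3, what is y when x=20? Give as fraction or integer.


Inverse proportion: y = k/x
Find k: k = 3 * 5 = 15
Compute y at x=20: y = 15/20
y = 3/4

3/4


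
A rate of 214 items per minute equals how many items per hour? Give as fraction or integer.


Converting from per minute to per hour
Rate = 214 items per minute
Multiply by 60: 214 * 60
= 12840 items per hour

12840


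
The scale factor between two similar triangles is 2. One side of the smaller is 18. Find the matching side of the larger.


Similar triangles have proportional sides
Scale factor = 2
Smaller side = 18
Corresponding larger side = 18 * 2
= 36

36


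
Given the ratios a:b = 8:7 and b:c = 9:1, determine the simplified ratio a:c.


Given a:b = 8:7 and b:c = 9:1
Make b consistent. Multiply first ratio by 9: a:b = 72:63
Multiply second ratio by 7: b:c = 63:7
Now b = 63 in both, so a:b:c = 72:63:7
Therefore a:c = 72:7
Simplify by GCD: a:c = 72:7

72:7


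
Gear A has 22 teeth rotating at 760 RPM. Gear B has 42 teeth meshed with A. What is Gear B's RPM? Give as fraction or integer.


Gear ratio: teeth_A * RPM_A = teeth_B * RPM_B
22 * 760 = 42 * RPM_B
16720 = 42 * RPM_B
RPM_B = 16720 / 42
RPM_B = 8360/21

8360/21


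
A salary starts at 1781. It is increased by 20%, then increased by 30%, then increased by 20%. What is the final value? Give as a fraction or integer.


Start: 1781
Step 1: increase by 20% => multiply by 120/100
  1781 * 120/100 = 10686/5
Step 2: increase by 30% => multiply by 130/100
  10686/5 * 130/100 = 69459/25
Step 3: increase by 20% => multiply by 120/100
  69459/25 * 120/100 = 416754/125
Final value = 416754/125

416754/125


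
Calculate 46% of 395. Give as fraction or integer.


Compute 46% of 395
Convert percentage: 46% = 46/100
Multiply: 395 * 46/100
= 18170/100
= 1817/10

1817/10


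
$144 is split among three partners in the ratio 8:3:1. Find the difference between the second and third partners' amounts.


Total parts = 8 + 3 + 1 = 12
Value per part = 144 / 12 = 12
Shares: 8*12=96, 3*12=36, 1*12=12
Second share = 36, third share = 12
Difference = |36 - 12| = 24

24


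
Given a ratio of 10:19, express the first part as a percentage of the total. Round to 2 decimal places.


Total parts = 10 + 19 = 29
First part fraction = 10/29
Percentage = (10/29) * 100
= 0.344828 * 100
= 34.48%

34.48


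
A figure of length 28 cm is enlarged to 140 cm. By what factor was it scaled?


Original length = 28 cm
Scaled length = 140 cm
Scale factor = 140 / 28
= 5

5


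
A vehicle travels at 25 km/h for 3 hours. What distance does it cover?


Using distance = speed * time
Speed = 25 km/h
Time = 3 hours
Distance = 25 * 3
= 75 km

75


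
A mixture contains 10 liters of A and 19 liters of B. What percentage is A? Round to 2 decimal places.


Volume of A = 10 L
Volume of B = 19 L
Total volume = 10 + 19 = 29 L
Percentage of A = (10/29) * 100
= 34.48%

34.48


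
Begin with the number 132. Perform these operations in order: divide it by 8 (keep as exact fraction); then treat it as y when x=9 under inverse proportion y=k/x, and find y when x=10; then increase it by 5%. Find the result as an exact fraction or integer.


Start with 132.
Step 1: Divide by 8: 132 / 8 = 33/2
Step 2: Inverse prop: k = (33/2)*9; new y = k/10 = 33/2*9/10 = 297/20
Step 3: Increase by 5%: 297/20 * 105/100 = 6237/400
Final result = 6237/400

6237/400


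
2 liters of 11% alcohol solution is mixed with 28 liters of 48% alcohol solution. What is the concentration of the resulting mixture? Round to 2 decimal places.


Solute in mixture 1 = 11% of 2 L = 2*11/100 = 11/50 L
Solute in mixture 2 = 48% of 28 L = 28*48/100 = 336/25 L
Total solute = 11/50 + 336/25 = 683/50 L
Total volume = 2 + 28 = 30 L
Final concentration = 683/50/30 * 100 = 45.53%

45.53


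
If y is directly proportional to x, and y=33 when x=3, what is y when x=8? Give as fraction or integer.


Direct proportion: y = kx
Find k: k = 33/3 = 11
Compute y at x=8: y = 11 * 8
y = 88

88


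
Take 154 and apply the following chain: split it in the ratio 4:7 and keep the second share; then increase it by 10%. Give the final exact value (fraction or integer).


Start with 154.
Step 1: Split 4:7, second share = 154 * 7/11 = 98
Step 2: Increase by 10%: 98 * 110/100 = 539/5
Final result = 539/5

539/5


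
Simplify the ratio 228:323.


Find GCD(228, 323)
GCD = 19
Divide both by 19: 228/19 = 12, 323/19 = 17
Simplified ratio = 12:17

12:17


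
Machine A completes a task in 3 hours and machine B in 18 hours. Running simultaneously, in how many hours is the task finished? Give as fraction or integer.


Rate of A = 1/3 job per hour
Rate of B = 1/18 job per hour
Combined rate = 1/3 + 1/18
Find common denominator: (18 + 3)/(3*18) = 21/54
Combined rate = 7/18 job per hour
Time together = 1 / (7/18) = 18/7 hours

18/7


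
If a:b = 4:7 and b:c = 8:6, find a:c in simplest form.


Given a:b = 4:7 and b:c = 8:6
Make b consistent. Multiply first ratio by 8: a:b = 32:56
Multiply second ratio by 7: b:c = 56:42
Now b = 56 in both, so a:b:c = 32:56:42
Therefore a:c = 32:42
Simplify by GCD: a:c = 16:21

16:21


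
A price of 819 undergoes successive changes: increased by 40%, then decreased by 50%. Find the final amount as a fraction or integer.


Start: 819
Step 1: increase by 40% => multiply by 140/100
  819 * 140/100 = 5733/5
Step 2: decrease by 50% => multiply by 50/100
  5733/5 * 50/100 = 5733/10
Final value = 5733/10

5733/10


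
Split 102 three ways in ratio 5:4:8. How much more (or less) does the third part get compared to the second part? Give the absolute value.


Total parts = 5 + 4 + 8 = 17
Value per part = 102 / 17 = 6
Shares: 5*6=30, 4*6=24, 8*6=48
Third share = 48, second share = 24
Difference = |48 - 24| = 24

24


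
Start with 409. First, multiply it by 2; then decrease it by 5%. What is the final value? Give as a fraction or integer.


Start with 409.
Step 1: Multiply by 2: 409 * 2 = 818
Step 2: Decrease by 5%: 818 * 95/100 = 7771/10
Final result = 7771/10

7771/10


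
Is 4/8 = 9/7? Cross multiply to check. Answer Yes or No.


Cross multiply to check 4/8 = 9/7
Left cross product: 4 * 7 = 28
Right cross product: 8 * 9 = 72
28 != 72
Not equal, so proportions differ => No

No


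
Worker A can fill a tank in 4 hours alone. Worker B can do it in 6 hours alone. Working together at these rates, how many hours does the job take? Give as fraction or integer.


Rate of A = 1/4 job per hour
Rate of B = 1/6 job per hour
Combined rate = 1/4 + 1/6
Find common denominator: (6 + 4)/(4*6) = 10/24
Combined rate = 5/12 job per hour
Time together = 1 / (5/12) = 12/5 hours

12/5


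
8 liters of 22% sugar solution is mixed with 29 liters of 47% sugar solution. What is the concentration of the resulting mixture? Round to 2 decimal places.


Solute in mixture 1 = 22% of 8 L = 8*22/100 = 44/25 L
Solute in mixture 2 = 47% of 29 L = 29*47/100 = 1363/100 L
Total solute = 44/25 + 1363/100 = 1539/100 L
Total volume = 8 + 29 = 37 L
Final concentration = 1539/100/37 * 100 = 41.59%

41.59


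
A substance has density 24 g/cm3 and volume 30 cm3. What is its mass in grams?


Using mass = density * volume
Density = 24 g/cm3
Volume = 30 cm3
Mass = 24 * 30
= 720 g

720


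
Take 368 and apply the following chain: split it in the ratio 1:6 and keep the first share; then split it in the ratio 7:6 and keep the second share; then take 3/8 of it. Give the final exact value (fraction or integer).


Start with 368.
Step 1: Split 1:6, first share = 368 * 1/7 = 368/7
Step 2: Split 7:6, second share = 368/7 * 6/13 = 2208/91
Step 3: Take 3/8: 2208/91 * 3/8 = 828/91
Final result = 828/91

828/91


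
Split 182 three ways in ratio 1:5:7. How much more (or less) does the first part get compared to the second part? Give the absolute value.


Total parts = 1 + 5 + 7 = 13
Value per part = 182 / 13 = 14
Shares: 1*14=14, 5*14=70, 7*14=98
First share = 14, second share = 70
Difference = |14 - 70| = 56

56


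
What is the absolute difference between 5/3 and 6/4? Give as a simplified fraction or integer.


Simplify: 5/3 = 5/3 and 6/4 = 3/2
Find common denominator: LCD = 6
Convert: 10/6 and 9/6
Difference = |10 - 9|/6 = 1/6
Simplified = 1/6

1/6


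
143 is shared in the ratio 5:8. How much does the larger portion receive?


Total parts = 5 + 8 = 13
Value per part = 143 / 13 = 11
First share = 5 * 11 = 55
Second share = 8 * 11 = 88
Larger share = 88

88


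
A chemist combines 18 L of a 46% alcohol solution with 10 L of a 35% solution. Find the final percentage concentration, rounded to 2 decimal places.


Solute in mixture 1 = 46% of 18 L = 18*46/100 = 207/25 L
Solute in mixture 2 = 35% of 10 L = 10*35/100 = 7/2 L
Total solute = 207/25 + 7/2 = 589/50 L
Total volume = 18 + 10 = 28 L
Final concentration = 589/50/28 * 100 = 42.07%

42.07


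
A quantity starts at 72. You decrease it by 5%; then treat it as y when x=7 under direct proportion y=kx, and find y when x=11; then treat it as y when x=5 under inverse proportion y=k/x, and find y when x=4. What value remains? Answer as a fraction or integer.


Start with 72.
Step 1: Decrease by 5%: 72 * 95/100 = 342/5
Step 2: Direct prop: k = (342/5)/7; new y = k*11 = 342/5*11/7 = 3762/35
Step 3: Inverse prop: k = (3762/35)*5; new y = k/4 = 3762/35*5/4 = 1881/14
Final result = 1881/14

1881/14


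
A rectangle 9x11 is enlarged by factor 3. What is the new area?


Original dimensions: 9 x 11
Enlargement factor = 3
New width = 9 * 3 = 27
New height = 11 * 3 = 33
New area = 27 * 33 = 891

891


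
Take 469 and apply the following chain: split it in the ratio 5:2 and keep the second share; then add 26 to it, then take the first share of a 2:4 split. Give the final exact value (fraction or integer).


Start with 469.
Step 1: Split 5:2, second share = 469 * 2/7 = 134
Step 2: Add 26: 134+26=160; split 2:4 first = 160*2/6 = 160/3
Final result = 160/3

160/3


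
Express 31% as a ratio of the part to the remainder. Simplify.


Part = 31%, Remainder = 69%
Ratio = 31:69
GCD(31, 69) = 1
Simplify: 31:69 = 31:69

31:69


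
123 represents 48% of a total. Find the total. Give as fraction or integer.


Given: 123 is 48% of the whole
Set up: 123 = 48/100 * whole
whole = 123 * 100 / 48
whole = 12300 / 48
whole = 1025/4

1025/4


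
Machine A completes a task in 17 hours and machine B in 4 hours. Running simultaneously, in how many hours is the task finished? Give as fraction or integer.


Rate of A = 1/17 job per hour
Rate of B = 1/4 job per hour
Combined rate = 1/17 + 1/4
Find common denominator: (4 + 17)/(17*4) = 21/68
Combined rate = 21/68 job per hour
Time together = 1 / (21/68) = 68/21 hours

68/21


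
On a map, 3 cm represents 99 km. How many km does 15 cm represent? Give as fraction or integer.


Map scale: 3 cm = 99 km
Measured distance on map = 15 cm
Set up proportion: 15 * 99 / 3
= 1485 / 3
= 495 km

495


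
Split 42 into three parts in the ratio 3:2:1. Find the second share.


Ratio = 3:2:1
Total parts = 3 + 2 + 1 = 6
Value per part = 42 / 6 = 7
First share = 3 * 7 = 21
Middle share = 2 * 7 = 14
Third share = 1 * 7 = 7

14


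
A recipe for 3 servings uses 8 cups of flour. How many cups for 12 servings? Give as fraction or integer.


Original: 8 cups for 3 servings
Target servings = 12
Scaling factor = 12/3
New amount = 8 * 12/3
= 96/3
= 32 cups

32


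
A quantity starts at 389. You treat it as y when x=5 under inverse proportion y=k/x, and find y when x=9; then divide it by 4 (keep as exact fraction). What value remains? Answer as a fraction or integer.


Start with 389.
Step 1: Inverse prop: k = (389)*5; new y = k/9 = 389*5/9 = 1945/9
Step 2: Divide by 4: 1945/9 / 4 = 1945/36
Final result = 1945/36

1945/36


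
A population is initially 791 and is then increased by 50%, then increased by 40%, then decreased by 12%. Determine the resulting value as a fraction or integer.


Start: 791
Step 1: increase by 50% => multiply by 150/100
  791 * 150/100 = 2373/2
Step 2: increase by 40% => multiply by 140/100
  2373/2 * 140/100 = 16611/10
Step 3: decrease by 12% => multiply by 88/100
  16611/10 * 88/100 = 182721/125
Final value = 182721/125

182721/125


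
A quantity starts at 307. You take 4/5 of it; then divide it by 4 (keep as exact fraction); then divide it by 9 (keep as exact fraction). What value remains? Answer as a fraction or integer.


Start with 307.
Step 1: Take 4/5: 307 * 4/5 = 1228/5
Step 2: Divide by 4: 1228/5 / 4 = 307/5
Step 3: Divide by 9: 307/5 / 9 = 307/45
Final result = 307/45

307/45


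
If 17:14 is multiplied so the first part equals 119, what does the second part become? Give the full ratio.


Original ratio: 17:14
First term target: 119
Scale factor = 119 / 17 = 7
Multiply second term: 14 * 7 = 98
Equivalent ratio = 119:98

119:98


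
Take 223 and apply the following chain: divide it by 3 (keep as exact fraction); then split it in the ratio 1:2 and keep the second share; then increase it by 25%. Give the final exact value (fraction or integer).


Start with 223.
Step 1: Divide by 3: 223 / 3 = 223/3
Step 2: Split 1:2, second share = 223/3 * 2/3 = 446/9
Step 3: Increase by 25%: 446/9 * 125/100 = 1115/18
Final result = 1115/18

1115/18


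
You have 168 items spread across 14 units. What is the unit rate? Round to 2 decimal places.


Total items = 168
Number of units = 14
Unit rate = 168 / 14
= 12 items per unit

12


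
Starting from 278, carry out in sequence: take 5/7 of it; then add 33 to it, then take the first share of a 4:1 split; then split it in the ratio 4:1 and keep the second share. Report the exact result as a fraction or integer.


Start with 278.
Step 1: Take 5/7: 278 * 5/7 = 1390/7
Step 2: Add 33: 1390/7+33=1621/7; split 4:1 first = 1621/7*4/5 = 6484/35
Step 3: Split 4:1, second share = 6484/35 * 1/5 = 6484/175
Final result = 6484/175

6484/175


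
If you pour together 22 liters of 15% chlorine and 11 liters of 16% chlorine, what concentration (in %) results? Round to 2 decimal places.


Solute in mixture 1 = 15% of 22 L = 22*15/100 = 33/10 L
Solute in mixture 2 = 16% of 11 L = 11*16/100 = 44/25 L
Total solute = 33/10 + 44/25 = 253/50 L
Total volume = 22 + 11 = 33 L
Final concentration = 253/50/33 * 100 = 15.33%

15.33


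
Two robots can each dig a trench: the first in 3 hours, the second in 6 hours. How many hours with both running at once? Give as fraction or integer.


Rate of A = 1/3 job per hour
Rate of B = 1/6 job per hour
Combined rate = 1/3 + 1/6
Find common denominator: (6 + 3)/(3*6) = 9/18
Combined rate = 1/2 job per hour
Time together = 1 / (1/2) = 2 hours

2


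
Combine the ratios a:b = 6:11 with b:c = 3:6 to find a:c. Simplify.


Given a:b = 6:11 and b:c = 3:6
Make b consistent. Multiply first ratio by 3: a:b = 18:33
Multiply second ratio by 11: b:c = 33:66
Now b = 33 in both, so a:b:c = 18:33:66
Therefore a:c = 18:66
Simplify by GCD: a:c = 3:11

3:11


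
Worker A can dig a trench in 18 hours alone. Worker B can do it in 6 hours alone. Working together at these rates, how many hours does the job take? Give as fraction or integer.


Rate of A = 1/18 job per hour
Rate of B = 1/6 job per hour
Combined rate = 1/18 + 1/6
Find common denominator: (6 + 18)/(18*6) = 24/108
Combined rate = 2/9 job per hour
Time together = 1 / (2/9) = 9/2 hours

9/2


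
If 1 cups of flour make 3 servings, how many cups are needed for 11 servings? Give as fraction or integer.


Original: 1 cups for 3 servings
Target servings = 11
Scaling factor = 11/3
New amount = 1 * 11/3
= 11/3
= 11/3 cups

11/3


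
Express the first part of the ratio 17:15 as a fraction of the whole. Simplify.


Total parts = 17 + 15 = 32
First part fraction = 17/32
Simplify: 17/32 = 17/32

17/32


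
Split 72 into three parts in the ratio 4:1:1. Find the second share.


Ratio = 4:1:1
Total parts = 4 + 1 + 1 = 6
Value per part = 72 / 6 = 12
First share = 4 * 12 = 48
Middle share = 1 * 12 = 12
Third share = 1 * 12 = 12

12


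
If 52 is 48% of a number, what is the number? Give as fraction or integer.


Given: 52 is 48% of the whole
Set up: 52 = 48/100 * whole
whole = 52 * 100 / 48
whole = 5200 / 48
whole = 325/3

325/3


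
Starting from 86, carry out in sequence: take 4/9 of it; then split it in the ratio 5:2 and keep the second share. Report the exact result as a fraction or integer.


Start with 86.
Step 1: Take 4/9: 86 * 4/9 = 344/9
Step 2: Split 5:2, second share = 344/9 * 2/7 = 688/63
Final result = 688/63

688/63


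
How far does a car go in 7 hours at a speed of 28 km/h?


Using distance = speed * time
Speed = 28 km/h
Time = 7 hours
Distance = 28 * 7
= 196 km

196


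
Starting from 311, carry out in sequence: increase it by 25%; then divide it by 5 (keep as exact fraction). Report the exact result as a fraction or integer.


Start with 311.
Step 1: Increase by 25%: 311 * 125/100 = 1555/4
Step 2: Divide by 5: 1555/4 / 5 = 311/4
Final result = 311/4

311/4


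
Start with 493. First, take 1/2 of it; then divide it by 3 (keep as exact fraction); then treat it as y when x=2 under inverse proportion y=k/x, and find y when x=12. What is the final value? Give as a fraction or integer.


Start with 493.
Step 1: Take 1/2: 493 * 1/2 = 493/2
Step 2: Divide by 3: 493/2 / 3 = 493/6
Step 3: Inverse prop: k = (493/6)*2; new y = k/12 = 493/6*2/12 = 493/36
Final result = 493/36

493/36


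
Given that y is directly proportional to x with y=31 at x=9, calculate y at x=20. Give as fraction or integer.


Direct proportion: y = kx
Find k: k = 31/9 = 31/9
Compute y at x=20: y = 31/9 * 20
y = 620/9

620/9


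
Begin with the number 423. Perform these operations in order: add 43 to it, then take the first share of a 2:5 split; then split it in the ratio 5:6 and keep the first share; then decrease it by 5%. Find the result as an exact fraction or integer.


Start with 423.
Step 1: Add 43: 423+43=466; split 2:5 first = 466*2/7 = 932/7
Step 2: Split 5:6, first share = 932/7 * 5/11 = 4660/77
Step 3: Decrease by 5%: 4660/77 * 95/100 = 4427/77
Final result = 4427/77

4427/77


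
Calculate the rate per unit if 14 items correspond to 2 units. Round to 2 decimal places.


Total items = 14
Number of units = 2
Unit rate = 14 / 2
= 7 items per unit

7


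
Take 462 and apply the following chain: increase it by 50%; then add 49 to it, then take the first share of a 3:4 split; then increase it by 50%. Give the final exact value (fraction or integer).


Start with 462.
Step 1: Increase by 50%: 462 * 150/100 = 693
Step 2: Add 49: 693+49=742; split 3:4 first = 742*3/7 = 318
Step 3: Increase by 50%: 318 * 150/100 = 477
Final result = 477

477


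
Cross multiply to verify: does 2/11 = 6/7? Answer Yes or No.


Cross multiply to check 2/11 = 6/7
Left cross product: 2 * 7 = 14
Right cross product: 11 * 6 = 66
14 != 66
Not equal, so proportions differ => No

No


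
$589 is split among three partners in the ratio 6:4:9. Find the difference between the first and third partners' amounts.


Total parts = 6 + 4 + 9 = 19
Value per part = 589 / 19 = 31
Shares: 6*31=186, 4*31=124, 9*31=279
First share = 186, third share = 279
Difference = |186 - 279| = 93

93


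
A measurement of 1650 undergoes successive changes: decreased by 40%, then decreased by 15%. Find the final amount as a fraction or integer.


Start: 1650
Step 1: decrease by 40% => multiply by 60/100
  1650 * 60/100 = 990
Step 2: decrease by 15% => multiply by 85/100
  990 * 85/100 = 1683/2
Final value = 1683/2

1683/2


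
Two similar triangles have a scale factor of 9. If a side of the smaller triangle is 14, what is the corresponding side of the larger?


Similar triangles have proportional sides
Scale factor = 9
Smaller side = 14
Corresponding larger side = 14 * 9
= 126

126


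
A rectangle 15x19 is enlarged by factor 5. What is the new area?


Original dimensions: 15 x 19
Enlargement factor = 5
New width = 15 * 5 = 75
New height = 19 * 5 = 95
New area = 75 * 95 = 7125

7125


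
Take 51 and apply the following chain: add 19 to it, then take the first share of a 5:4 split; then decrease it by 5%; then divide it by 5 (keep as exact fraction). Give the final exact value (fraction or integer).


Start with 51.
Step 1: Add 19: 51+19=70; split 5:4 first = 70*5/9 = 350/9
Step 2: Decrease by 5%: 350/9 * 95/100 = 665/18
Step 3: Divide by 5: 665/18 / 5 = 133/18
Final result = 133/18

133/18


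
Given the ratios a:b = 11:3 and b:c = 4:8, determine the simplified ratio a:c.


Given a:b = 11:3 and b:c = 4:8
Make b consistent. Multiply first ratio by 4: a:b = 44:12
Multiply second ratio by 3: b:c = 12:24
Now b = 12 in both, so a:b:c = 44:12:24
Therefore a:c = 44:24
Simplify by GCD: a:c = 11:6

11:6


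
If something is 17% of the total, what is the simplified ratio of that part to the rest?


Part = 17%, Remainder = 83%
Ratio = 17:83
GCD(17, 83) = 1
Simplify: 17:83 = 17:83

17:83


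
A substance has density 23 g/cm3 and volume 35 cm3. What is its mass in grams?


Using mass = density * volume
Density = 23 g/cm3
Volume = 35 cm3
Mass = 23 * 35
= 805 g

805


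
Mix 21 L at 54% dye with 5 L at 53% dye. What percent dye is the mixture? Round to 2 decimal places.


Solute in mixture 1 = 54% of 21 L = 21*54/100 = 567/50 L
Solute in mixture 2 = 53% of 5 L = 5*53/100 = 53/20 L
Total solute = 567/50 + 53/20 = 1399/100 L
Total volume = 21 + 5 = 26 L
Final concentration = 1399/100/26 * 100 = 53.81%

53.81


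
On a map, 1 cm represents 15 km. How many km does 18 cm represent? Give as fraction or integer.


Map scale: 1 cm = 15 km
Measured distance on map = 18 cm
Set up proportion: 18 * 15 / 1
= 270 / 1
= 270 km

270


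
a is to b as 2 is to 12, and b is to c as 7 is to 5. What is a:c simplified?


Given a:b = 2:12 and b:c = 7:5
Make b consistent. Multiply first ratio by 7: a:b = 14:84
Multiply second ratio by 12: b:c = 84:60
Now b = 84 in both, so a:b:c = 14:84:60
Therefore a:c = 14:60
Simplify by GCD: a:c = 7:30

7:30


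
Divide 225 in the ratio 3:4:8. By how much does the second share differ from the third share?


Total parts = 3 + 4 + 8 = 15
Value per part = 225 / 15 = 15
Shares: 3*15=45, 4*15=60, 8*15=120
Second share = 60, third share = 120
Difference = |60 - 120| = 60

60


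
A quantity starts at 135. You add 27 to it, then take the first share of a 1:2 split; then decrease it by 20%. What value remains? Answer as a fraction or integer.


Start with 135.
Step 1: Add 27: 135+27=162; split 1:2 first = 162*1/3 = 54
Step 2: Decrease by 20%: 54 * 80/100 = 216/5
Final result = 216/5

216/5


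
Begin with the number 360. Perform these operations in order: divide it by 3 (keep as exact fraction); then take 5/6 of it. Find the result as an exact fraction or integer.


Start with 360.
Step 1: Divide by 3: 360 / 3 = 120
Step 2: Take 5/6: 120 * 5/6 = 100
Final result = 100

100


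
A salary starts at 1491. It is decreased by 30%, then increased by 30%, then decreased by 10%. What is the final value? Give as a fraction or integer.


Start: 1491
Step 1: decrease by 30% => multiply by 70/100
  1491 * 70/100 = 10437/10
Step 2: increase by 30% => multiply by 130/100
  10437/10 * 130/100 = 135681/100
Step 3: decrease by 10% => multiply by 90/100
  135681/100 * 90/100 = 1221129/1000
Final value = 1221129/1000

1221129/1000


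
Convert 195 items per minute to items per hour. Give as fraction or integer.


Converting from per minute to per hour
Rate = 195 items per minute
Multiply by 60: 195 * 60
= 11700 items per hour

11700


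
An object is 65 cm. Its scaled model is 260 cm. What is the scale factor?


Original length = 65 cm
Scaled length = 260 cm
Scale factor = 260 / 65
= 4

4


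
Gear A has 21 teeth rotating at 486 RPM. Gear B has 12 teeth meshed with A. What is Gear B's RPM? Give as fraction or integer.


Gear ratio: teeth_A * RPM_A = teeth_B * RPM_B
21 * 486 = 12 * RPM_B
10206 = 12 * RPM_B
RPM_B = 10206 / 12
RPM_B = 1701/2

1701/2


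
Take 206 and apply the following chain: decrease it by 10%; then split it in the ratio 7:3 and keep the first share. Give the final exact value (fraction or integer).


Start with 206.
Step 1: Decrease by 10%: 206 * 90/100 = 927/5
Step 2: Split 7:3, first share = 927/5 * 7/10 = 6489/50
Final result = 6489/50

6489/50


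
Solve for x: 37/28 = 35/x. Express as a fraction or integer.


Setting up: 37/28 = 35/x
Cross multiply: 37 * x = 28 * 35
37x = 980
x = 980/37
x = 980/37

980/37


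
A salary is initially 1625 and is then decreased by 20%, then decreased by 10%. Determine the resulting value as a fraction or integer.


Start: 1625
Step 1: decrease by 20% => multiply by 80/100
  1625 * 80/100 = 1300
Step 2: decrease by 10% => multiply by 90/100
  1300 * 90/100 = 1170
Final value = 1170

1170


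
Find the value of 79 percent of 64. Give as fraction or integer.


Compute 79% of 64
Convert percentage: 79% = 79/100
Multiply: 64 * 79/100
= 5056/100
= 1264/25

1264/25


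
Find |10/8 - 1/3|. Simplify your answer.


Simplify: 10/8 = 5/4 and 1/3 = 1/3
Find common denominator: LCD = 12
Convert: 15/12 and 4/12
Difference = |15 - 4|/12 = 11/12
Simplified = 11/12

11/12


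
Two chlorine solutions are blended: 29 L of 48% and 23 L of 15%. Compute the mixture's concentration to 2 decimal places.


Solute in mixture 1 = 48% of 29 L = 29*48/100 = 348/25 L
Solute in mixture 2 = 15% of 23 L = 23*15/100 = 69/20 L
Total solute = 348/25 + 69/20 = 1737/100 L
Total volume = 29 + 23 = 52 L
Final concentration = 1737/100/52 * 100 = 33.40%

33.40


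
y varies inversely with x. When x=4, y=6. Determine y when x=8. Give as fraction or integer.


Inverse proportion: y = k/x
Find k: k = 4 * 6 = 24
Compute y at x=8: y = 24/8
y = 3

3


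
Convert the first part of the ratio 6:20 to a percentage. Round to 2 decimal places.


Total parts = 6 + 20 = 26
First part fraction = 6/26
Percentage = (6/26) * 100
= 0.230769 * 100
= 23.08%

23.08


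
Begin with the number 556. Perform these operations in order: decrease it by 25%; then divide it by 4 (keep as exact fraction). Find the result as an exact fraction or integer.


Start with 556.
Step 1: Decrease by 25%: 556 * 75/100 = 417
Step 2: Divide by 4: 417 / 4 = 417/4
Final result = 417/4

417/4


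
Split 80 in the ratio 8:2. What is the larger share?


Total parts = 8 + 2 = 10
Value per part = 80 / 10 = 8
First share = 8 * 8 = 64
Second share = 2 * 8 = 16
Larger share = 64

64


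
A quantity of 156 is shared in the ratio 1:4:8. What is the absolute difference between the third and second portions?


Total parts = 1 + 4 + 8 = 13
Value per part = 156 / 13 = 12
Shares: 1*12=12, 4*12=48, 8*12=96
Third share = 96, second share = 48
Difference = |96 - 48| = 48

48


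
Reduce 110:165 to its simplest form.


Find GCD(110, 165)
GCD = 55
Divide both by 55: 110/55 = 2, 165/55 = 3
Simplified ratio = 2:3

2:3


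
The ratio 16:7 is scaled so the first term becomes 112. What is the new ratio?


Original ratio: 16:7
First term target: 112
Scale factor = 112 / 16 = 7
Multiply second term: 7 * 7 = 49
Equivalent ratio = 112:49

112:49


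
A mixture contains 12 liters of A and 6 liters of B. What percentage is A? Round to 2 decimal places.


Volume of A = 12 L
Volume of B = 6 L
Total volume = 12 + 6 = 18 L
Percentage of A = (12/18) * 100
= 66.67%

66.67


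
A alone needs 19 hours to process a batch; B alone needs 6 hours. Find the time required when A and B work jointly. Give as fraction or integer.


Rate of A = 1/19 job per hour
Rate of B = 1/6 job per hour
Combined rate = 1/19 + 1/6
Find common denominator: (6 + 19)/(19*6) = 25/114
Combined rate = 25/114 job per hour
Time together = 1 / (25/114) = 114/25 hours

114/25


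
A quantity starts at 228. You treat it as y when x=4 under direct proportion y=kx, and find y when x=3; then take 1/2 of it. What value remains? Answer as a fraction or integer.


Start with 228.
Step 1: Direct prop: k = (228)/4; new y = k*3 = 228*3/4 = 171
Step 2: Take 1/2: 171 * 1/2 = 171/2
Final result = 171/2

171/2


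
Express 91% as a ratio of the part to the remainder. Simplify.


Part = 91%, Remainder = 9%
Ratio = 91:9
GCD(91, 9) = 1
Simplify: 91:9 = 91:9

91:9


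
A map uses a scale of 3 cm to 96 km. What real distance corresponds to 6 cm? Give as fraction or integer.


Map scale: 3 cm = 96 km
Measured distance on map = 6 cm
Set up proportion: 6 * 96 / 3
= 576 / 3
= 192 km

192


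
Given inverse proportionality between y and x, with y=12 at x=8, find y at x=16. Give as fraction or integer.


Inverse proportion: y = k/x
Find k: k = 8 * 12 = 96
Compute y at x=16: y = 96/16
y = 6

6


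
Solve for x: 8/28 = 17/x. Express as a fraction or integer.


Setting up: 8/28 = 17/x
Cross multiply: 8 * x = 28 * 17
8x = 476
x = 476/8
x = 119/2

119/2


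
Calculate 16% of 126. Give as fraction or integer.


Compute 16% of 126
Convert percentage: 16% = 16/100
Multiply: 126 * 16/100
= 2016/100
= 504/25

504/25


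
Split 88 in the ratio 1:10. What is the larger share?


Total parts = 1 + 10 = 11
Value per part = 88 / 11 = 8
First share = 1 * 8 = 8
Second share = 10 * 8 = 80
Larger share = 80

80


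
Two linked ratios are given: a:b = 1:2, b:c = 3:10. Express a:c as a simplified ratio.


Given a:b = 1:2 and b:c = 3:10
Make b consistent. Multiply first ratio by 3: a:b = 3:6
Multiply second ratio by 2: b:c = 6:20
Now b = 6 in both, so a:b:c = 3:6:20
Therefore a:c = 3:20
Simplify by GCD: a:c = 3:20

3:20


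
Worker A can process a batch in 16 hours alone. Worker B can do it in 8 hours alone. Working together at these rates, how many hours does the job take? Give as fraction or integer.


Rate of A = 1/16 job per hour
Rate of B = 1/8 job per hour
Combined rate = 1/16 + 1/8
Find common denominator: (8 + 16)/(16*8) = 24/128
Combined rate = 3/16 job per hour
Time together = 1 / (3/16) = 16/3 hours

16/3


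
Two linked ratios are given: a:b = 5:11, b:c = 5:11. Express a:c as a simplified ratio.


Given a:b = 5:11 and b:c = 5:11
Make b consistent. Multiply first ratio by 5: a:b = 25:55
Multiply second ratio by 11: b:c = 55:121
Now b = 55 in both, so a:b:c = 25:55:121
Therefore a:c = 25:121
Simplify by GCD: a:c = 25:121

25:121


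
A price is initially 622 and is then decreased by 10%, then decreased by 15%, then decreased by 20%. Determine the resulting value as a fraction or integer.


Start: 622
Step 1: decrease by 10% => multiply by 90/100
  622 * 90/100 = 2799/5
Step 2: decrease by 15% => multiply by 85/100
  2799/5 * 85/100 = 47583/100
Step 3: decrease by 20% => multiply by 80/100
  47583/100 * 80/100 = 47583/125
Final value = 47583/125

47583/125


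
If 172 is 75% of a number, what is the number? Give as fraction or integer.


Given: 172 is 75% of the whole
Set up: 172 = 75/100 * whole
whole = 172 * 100 / 75
whole = 17200 / 75
whole = 688/3

688/3


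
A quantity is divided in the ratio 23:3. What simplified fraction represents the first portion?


Total parts = 23 + 3 = 26
First part fraction = 23/26
Simplify: 23/26 = 23/26

23/26


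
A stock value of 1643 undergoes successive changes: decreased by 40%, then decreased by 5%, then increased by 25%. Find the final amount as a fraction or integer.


Start: 1643
Step 1: decrease by 40% => multiply by 60/100
  1643 * 60/100 = 4929/5
Step 2: decrease by 5% => multiply by 95/100
  4929/5 * 95/100 = 93651/100
Step 3: increase by 25% => multiply by 125/100
  93651/100 * 125/100 = 93651/80
Final value = 93651/80

93651/80


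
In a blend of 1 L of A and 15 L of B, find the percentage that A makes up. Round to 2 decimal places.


Volume of A = 1 L
Volume of B = 15 L
Total volume = 1 + 15 = 16 L
Percentage of A = (1/16) * 100
= 6.25%

6.25


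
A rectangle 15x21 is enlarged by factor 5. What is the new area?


Original dimensions: 15 x 21
Enlargement factor = 5
New width = 15 * 5 = 75
New height = 21 * 5 = 105
New area = 75 * 105 = 7875

7875


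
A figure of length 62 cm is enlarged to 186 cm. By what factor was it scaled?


Original length = 62 cm
Scaled length = 186 cm
Scale factor = 186 / 62
= 3

3


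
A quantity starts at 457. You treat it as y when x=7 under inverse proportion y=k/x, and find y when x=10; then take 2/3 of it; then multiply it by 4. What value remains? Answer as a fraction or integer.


Start with 457.
Step 1: Inverse prop: k = (457)*7; new y = k/10 = 457*7/10 = 3199/10
Step 2: Take 2/3: 3199/10 * 2/3 = 3199/15
Step 3: Multiply by 4: 3199/15 * 4 = 12796/15
Final result = 12796/15

12796/15


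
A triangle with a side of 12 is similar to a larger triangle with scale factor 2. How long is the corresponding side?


Similar triangles have proportional sides
Scale factor = 2
Smaller side = 12
Corresponding larger side = 12 * 2
= 24

24


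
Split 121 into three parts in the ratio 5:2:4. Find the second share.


Ratio = 5:2:4
Total parts = 5 + 2 + 4 = 11
Value per part = 121 / 11 = 11
First share = 5 * 11 = 55
Middle share = 2 * 11 = 22
Third share = 4 * 11 = 44

22


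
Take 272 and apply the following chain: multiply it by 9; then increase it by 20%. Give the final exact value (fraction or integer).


Start with 272.
Step 1: Multiply by 9: 272 * 9 = 2448
Step 2: Increase by 20%: 2448 * 120/100 = 14688/5
Final result = 14688/5

14688/5


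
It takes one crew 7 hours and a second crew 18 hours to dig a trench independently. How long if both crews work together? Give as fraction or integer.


Rate of A = 1/7 job per hour
Rate of B = 1/18 job per hour
Combined rate = 1/7 + 1/18
Find common denominator: (18 + 7)/(7*18) = 25/126
Combined rate = 25/126 job per hour
Time together = 1 / (25/126) = 126/25 hours

126/25


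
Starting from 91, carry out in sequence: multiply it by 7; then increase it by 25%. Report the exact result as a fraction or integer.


Start with 91.
Step 1: Multiply by 7: 91 * 7 = 637
Step 2: Increase by 25%: 637 * 125/100 = 3185/4
Final result = 3185/4

3185/4


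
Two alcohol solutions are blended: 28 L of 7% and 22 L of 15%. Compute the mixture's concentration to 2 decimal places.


Solute in mixture 1 = 7% of 28 L = 28*7/100 = 49/25 L
Solute in mixture 2 = 15% of 22 L = 22*15/100 = 33/10 L
Total solute = 49/25 + 33/10 = 263/50 L
Total volume = 28 + 22 = 50 L
Final concentration = 263/50/50 * 100 = 10.52%

10.52


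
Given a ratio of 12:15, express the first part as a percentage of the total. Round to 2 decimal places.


Total parts = 12 + 15 = 27
First part fraction = 12/27
Percentage = (12/27) * 100
= 0.444444 * 100
= 44.44%

44.44


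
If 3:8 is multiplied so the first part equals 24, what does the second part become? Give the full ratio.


Original ratio: 3:8
First term target: 24
Scale factor = 24 / 3 = 8
Multiply second term: 8 * 8 = 64
Equivalent ratio = 24:64

24:64


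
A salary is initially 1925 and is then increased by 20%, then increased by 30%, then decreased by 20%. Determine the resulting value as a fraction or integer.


Start: 1925
Step 1: increase by 20% => multiply by 120/100
  1925 * 120/100 = 2310
Step 2: increase by 30% => multiply by 130/100
  2310 * 130/100 = 3003
Step 3: decrease by 20% => multiply by 80/100
  3003 * 80/100 = 12012/5
Final value = 12012/5

12012/5


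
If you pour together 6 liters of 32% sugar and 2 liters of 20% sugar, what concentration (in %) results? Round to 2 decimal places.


Solute in mixture 1 = 32% of 6 L = 6*32/100 = 48/25 L
Solute in mixture 2 = 20% of 2 L = 2*20/100 = 2/5 L
Total solute = 48/25 + 2/5 = 58/25 L
Total volume = 6 + 2 = 8 L
Final concentration = 58/25/8 * 100 = 29.00%

29.00


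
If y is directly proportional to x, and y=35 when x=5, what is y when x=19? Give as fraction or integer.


Direct proportion: y = kx
Find k: k = 35/5 = 7
Compute y at x=19: y = 7 * 19
y = 133

133


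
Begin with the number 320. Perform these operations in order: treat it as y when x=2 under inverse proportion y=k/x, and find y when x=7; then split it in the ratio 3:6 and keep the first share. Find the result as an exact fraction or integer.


Start with 320.
Step 1: Inverse prop: k = (320)*2; new y = k/7 = 320*2/7 = 640/7
Step 2: Split 3:6, first share = 640/7 * 3/9 = 640/21
Final result = 640/21

640/21


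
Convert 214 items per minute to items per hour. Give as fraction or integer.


Converting from per minute to per hour
Rate = 214 items per minute
Multiply by 60: 214 * 60
= 12840 items per hour

12840


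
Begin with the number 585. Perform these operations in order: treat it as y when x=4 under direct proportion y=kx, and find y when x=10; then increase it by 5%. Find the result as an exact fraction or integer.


Start with 585.
Step 1: Direct prop: k = (585)/4; new y = k*10 = 585*10/4 = 2925/2
Step 2: Increase by 5%: 2925/2 * 105/100 = 12285/8
Final result = 12285/8

12285/8
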